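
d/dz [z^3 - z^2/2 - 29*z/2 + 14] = 3*z^2 - z - 29/2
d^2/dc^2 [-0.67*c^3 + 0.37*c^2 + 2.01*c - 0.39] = 0.74 - 4.02*c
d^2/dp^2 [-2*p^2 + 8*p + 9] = -4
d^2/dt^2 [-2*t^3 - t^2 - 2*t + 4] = -12*t - 2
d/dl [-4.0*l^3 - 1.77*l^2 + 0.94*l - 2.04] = -12.0*l^2 - 3.54*l + 0.94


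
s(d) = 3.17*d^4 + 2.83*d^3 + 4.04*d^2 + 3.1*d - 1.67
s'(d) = 12.68*d^3 + 8.49*d^2 + 8.08*d + 3.1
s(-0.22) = -2.18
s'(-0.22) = 1.60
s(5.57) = 3681.25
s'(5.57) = 2502.72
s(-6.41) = 4750.80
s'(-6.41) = -3039.45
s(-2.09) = 44.15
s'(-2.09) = -92.46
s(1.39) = 29.88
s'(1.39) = 64.79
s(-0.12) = -1.99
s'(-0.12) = 2.23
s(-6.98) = 6735.69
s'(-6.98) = -3951.73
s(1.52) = 39.24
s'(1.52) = 79.53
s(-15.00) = 151790.83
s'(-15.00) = -41002.85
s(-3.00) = 205.75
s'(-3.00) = -287.09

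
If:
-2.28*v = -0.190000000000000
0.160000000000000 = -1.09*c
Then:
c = -0.15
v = 0.08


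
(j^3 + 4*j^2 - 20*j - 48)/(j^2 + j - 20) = (j^2 + 8*j + 12)/(j + 5)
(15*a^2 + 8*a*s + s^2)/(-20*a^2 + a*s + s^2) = (3*a + s)/(-4*a + s)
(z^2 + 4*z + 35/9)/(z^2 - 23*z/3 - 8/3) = (9*z^2 + 36*z + 35)/(3*(3*z^2 - 23*z - 8))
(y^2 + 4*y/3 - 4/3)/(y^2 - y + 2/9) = 3*(y + 2)/(3*y - 1)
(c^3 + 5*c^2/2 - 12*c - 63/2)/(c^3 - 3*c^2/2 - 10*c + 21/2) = (c + 3)/(c - 1)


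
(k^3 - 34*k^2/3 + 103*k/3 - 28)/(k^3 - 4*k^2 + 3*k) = (3*k^2 - 25*k + 28)/(3*k*(k - 1))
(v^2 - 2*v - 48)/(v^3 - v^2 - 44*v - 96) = (v + 6)/(v^2 + 7*v + 12)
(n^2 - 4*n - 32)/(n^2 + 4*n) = (n - 8)/n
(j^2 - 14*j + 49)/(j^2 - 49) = (j - 7)/(j + 7)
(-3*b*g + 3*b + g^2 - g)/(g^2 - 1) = (-3*b + g)/(g + 1)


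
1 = 1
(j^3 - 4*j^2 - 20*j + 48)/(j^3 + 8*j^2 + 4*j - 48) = (j - 6)/(j + 6)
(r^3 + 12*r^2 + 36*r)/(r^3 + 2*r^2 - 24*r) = (r + 6)/(r - 4)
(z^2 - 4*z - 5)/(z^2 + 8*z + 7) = (z - 5)/(z + 7)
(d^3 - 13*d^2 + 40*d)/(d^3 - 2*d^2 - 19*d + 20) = d*(d - 8)/(d^2 + 3*d - 4)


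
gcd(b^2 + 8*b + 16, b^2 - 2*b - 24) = b + 4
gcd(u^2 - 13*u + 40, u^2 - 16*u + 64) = u - 8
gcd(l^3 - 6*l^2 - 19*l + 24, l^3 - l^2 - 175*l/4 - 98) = l - 8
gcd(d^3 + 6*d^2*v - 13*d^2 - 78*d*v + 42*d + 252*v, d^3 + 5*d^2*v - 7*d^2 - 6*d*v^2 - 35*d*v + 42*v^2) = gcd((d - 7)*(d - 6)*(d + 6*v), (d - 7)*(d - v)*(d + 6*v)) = d^2 + 6*d*v - 7*d - 42*v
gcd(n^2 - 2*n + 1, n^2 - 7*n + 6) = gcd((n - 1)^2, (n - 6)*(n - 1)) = n - 1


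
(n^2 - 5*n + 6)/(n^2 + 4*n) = (n^2 - 5*n + 6)/(n*(n + 4))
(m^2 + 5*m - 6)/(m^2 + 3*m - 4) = (m + 6)/(m + 4)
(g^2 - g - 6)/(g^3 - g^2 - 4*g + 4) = (g - 3)/(g^2 - 3*g + 2)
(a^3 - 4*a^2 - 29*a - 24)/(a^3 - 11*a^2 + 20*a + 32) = (a + 3)/(a - 4)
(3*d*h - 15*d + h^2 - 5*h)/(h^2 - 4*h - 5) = (3*d + h)/(h + 1)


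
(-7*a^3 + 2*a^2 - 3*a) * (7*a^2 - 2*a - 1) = -49*a^5 + 28*a^4 - 18*a^3 + 4*a^2 + 3*a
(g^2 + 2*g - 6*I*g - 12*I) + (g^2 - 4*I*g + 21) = 2*g^2 + 2*g - 10*I*g + 21 - 12*I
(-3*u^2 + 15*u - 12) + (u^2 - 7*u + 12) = -2*u^2 + 8*u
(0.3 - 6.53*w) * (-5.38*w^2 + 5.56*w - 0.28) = 35.1314*w^3 - 37.9208*w^2 + 3.4964*w - 0.084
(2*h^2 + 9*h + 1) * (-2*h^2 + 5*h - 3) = -4*h^4 - 8*h^3 + 37*h^2 - 22*h - 3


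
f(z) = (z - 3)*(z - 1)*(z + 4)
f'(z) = (z - 3)*(z - 1) + (z - 3)*(z + 4) + (z - 1)*(z + 4)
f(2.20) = -5.95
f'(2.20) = 1.52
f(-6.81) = -215.29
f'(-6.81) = 126.13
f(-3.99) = 0.35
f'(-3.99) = 34.76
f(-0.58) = 19.34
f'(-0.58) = -11.99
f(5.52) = 108.44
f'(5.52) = 78.41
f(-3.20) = 20.83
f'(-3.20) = 17.72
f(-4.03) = -1.06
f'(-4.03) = 35.72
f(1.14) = -1.34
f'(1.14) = -9.10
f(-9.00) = -600.00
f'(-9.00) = 230.00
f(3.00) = 0.00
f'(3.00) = 14.00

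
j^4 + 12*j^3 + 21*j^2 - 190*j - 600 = (j - 4)*(j + 5)^2*(j + 6)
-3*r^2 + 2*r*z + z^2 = (-r + z)*(3*r + z)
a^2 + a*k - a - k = (a - 1)*(a + k)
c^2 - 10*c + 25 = (c - 5)^2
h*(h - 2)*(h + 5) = h^3 + 3*h^2 - 10*h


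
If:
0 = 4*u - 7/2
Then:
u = 7/8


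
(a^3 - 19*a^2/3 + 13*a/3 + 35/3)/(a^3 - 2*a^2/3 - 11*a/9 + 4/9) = 3*(3*a^2 - 22*a + 35)/(9*a^2 - 15*a + 4)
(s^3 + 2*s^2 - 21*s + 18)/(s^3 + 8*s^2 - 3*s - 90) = (s - 1)/(s + 5)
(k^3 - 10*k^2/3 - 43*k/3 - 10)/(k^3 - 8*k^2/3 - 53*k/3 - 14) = (3*k + 5)/(3*k + 7)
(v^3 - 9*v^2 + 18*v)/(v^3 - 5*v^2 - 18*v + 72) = v/(v + 4)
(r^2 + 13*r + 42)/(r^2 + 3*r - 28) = (r + 6)/(r - 4)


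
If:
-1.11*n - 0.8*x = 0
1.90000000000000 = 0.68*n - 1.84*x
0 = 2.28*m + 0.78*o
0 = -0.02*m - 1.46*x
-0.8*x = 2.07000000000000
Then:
No Solution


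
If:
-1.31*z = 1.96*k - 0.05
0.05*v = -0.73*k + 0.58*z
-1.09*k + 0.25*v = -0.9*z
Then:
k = 0.01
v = -0.00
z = 0.02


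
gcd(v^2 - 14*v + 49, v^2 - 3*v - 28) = v - 7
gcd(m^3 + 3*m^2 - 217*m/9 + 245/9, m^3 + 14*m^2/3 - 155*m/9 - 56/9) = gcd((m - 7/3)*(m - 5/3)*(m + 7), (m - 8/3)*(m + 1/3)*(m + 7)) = m + 7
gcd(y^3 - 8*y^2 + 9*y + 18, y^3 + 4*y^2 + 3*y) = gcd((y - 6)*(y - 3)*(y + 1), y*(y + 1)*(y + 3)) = y + 1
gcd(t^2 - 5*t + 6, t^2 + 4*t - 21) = t - 3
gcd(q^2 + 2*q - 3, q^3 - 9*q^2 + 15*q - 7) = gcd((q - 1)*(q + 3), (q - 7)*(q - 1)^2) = q - 1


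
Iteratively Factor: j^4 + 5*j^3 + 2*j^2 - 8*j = (j - 1)*(j^3 + 6*j^2 + 8*j) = j*(j - 1)*(j^2 + 6*j + 8) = j*(j - 1)*(j + 4)*(j + 2)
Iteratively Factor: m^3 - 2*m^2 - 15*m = (m - 5)*(m^2 + 3*m) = m*(m - 5)*(m + 3)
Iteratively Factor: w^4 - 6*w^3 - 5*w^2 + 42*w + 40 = (w - 5)*(w^3 - w^2 - 10*w - 8) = (w - 5)*(w + 2)*(w^2 - 3*w - 4) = (w - 5)*(w - 4)*(w + 2)*(w + 1)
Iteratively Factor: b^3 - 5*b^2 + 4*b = (b - 4)*(b^2 - b) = b*(b - 4)*(b - 1)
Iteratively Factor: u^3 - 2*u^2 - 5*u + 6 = (u - 3)*(u^2 + u - 2) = (u - 3)*(u + 2)*(u - 1)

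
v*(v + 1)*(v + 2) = v^3 + 3*v^2 + 2*v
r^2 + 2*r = r*(r + 2)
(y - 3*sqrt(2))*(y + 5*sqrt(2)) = y^2 + 2*sqrt(2)*y - 30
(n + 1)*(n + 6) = n^2 + 7*n + 6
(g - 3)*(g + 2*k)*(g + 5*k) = g^3 + 7*g^2*k - 3*g^2 + 10*g*k^2 - 21*g*k - 30*k^2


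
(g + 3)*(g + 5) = g^2 + 8*g + 15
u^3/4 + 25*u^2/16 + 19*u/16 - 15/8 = (u/4 + 1/2)*(u - 3/4)*(u + 5)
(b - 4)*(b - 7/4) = b^2 - 23*b/4 + 7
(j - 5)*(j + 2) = j^2 - 3*j - 10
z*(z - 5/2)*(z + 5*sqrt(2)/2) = z^3 - 5*z^2/2 + 5*sqrt(2)*z^2/2 - 25*sqrt(2)*z/4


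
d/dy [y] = 1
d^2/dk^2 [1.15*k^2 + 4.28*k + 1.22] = 2.30000000000000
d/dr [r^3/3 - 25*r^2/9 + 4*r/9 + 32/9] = r^2 - 50*r/9 + 4/9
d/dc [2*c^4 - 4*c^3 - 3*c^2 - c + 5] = 8*c^3 - 12*c^2 - 6*c - 1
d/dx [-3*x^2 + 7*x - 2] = 7 - 6*x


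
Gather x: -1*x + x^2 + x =x^2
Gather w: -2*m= -2*m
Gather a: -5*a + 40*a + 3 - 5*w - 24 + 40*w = 35*a + 35*w - 21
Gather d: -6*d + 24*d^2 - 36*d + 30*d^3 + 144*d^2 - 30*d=30*d^3 + 168*d^2 - 72*d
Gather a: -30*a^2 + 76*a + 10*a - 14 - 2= -30*a^2 + 86*a - 16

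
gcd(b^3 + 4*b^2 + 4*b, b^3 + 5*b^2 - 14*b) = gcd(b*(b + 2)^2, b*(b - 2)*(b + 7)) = b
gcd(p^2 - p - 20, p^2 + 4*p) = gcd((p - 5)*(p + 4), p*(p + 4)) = p + 4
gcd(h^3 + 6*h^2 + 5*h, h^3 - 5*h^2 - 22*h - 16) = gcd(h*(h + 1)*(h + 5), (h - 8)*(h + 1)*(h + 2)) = h + 1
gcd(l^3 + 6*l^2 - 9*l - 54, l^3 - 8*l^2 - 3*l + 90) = l + 3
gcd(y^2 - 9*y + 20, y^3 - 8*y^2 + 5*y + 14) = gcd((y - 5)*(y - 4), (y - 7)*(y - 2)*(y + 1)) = 1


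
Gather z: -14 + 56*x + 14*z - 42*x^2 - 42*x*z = -42*x^2 + 56*x + z*(14 - 42*x) - 14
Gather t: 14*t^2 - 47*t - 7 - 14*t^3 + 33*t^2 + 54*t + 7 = -14*t^3 + 47*t^2 + 7*t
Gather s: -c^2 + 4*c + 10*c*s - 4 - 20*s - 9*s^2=-c^2 + 4*c - 9*s^2 + s*(10*c - 20) - 4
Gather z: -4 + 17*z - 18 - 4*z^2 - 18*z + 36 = -4*z^2 - z + 14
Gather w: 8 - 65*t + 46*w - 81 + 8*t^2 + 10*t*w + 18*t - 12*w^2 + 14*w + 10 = 8*t^2 - 47*t - 12*w^2 + w*(10*t + 60) - 63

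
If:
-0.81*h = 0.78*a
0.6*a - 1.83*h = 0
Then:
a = 0.00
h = 0.00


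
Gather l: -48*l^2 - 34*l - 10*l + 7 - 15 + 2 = -48*l^2 - 44*l - 6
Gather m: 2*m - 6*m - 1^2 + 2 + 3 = 4 - 4*m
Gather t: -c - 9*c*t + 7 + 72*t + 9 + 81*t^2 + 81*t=-c + 81*t^2 + t*(153 - 9*c) + 16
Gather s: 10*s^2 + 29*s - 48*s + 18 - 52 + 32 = 10*s^2 - 19*s - 2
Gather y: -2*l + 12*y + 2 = -2*l + 12*y + 2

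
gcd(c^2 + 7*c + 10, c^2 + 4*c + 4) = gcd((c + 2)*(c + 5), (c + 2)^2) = c + 2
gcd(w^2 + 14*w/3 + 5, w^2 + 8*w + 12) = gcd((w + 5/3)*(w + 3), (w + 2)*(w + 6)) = 1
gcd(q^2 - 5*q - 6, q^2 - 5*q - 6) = q^2 - 5*q - 6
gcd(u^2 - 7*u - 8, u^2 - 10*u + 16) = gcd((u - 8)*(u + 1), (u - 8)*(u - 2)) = u - 8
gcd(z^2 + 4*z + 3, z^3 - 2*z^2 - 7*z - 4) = z + 1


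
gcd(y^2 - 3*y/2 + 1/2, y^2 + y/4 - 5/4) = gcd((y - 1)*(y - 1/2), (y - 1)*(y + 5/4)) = y - 1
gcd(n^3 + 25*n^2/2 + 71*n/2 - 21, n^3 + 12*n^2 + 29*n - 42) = n^2 + 13*n + 42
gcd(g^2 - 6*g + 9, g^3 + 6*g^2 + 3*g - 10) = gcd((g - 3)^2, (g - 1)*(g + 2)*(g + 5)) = 1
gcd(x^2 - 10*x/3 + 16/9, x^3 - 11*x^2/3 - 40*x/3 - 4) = 1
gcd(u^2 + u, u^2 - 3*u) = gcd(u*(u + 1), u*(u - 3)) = u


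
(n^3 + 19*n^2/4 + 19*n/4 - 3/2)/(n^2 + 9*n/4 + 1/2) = (4*n^2 + 11*n - 3)/(4*n + 1)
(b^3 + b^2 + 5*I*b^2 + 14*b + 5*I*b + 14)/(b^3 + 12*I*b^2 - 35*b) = (b^2 + b*(1 - 2*I) - 2*I)/(b*(b + 5*I))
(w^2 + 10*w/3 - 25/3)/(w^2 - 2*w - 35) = (w - 5/3)/(w - 7)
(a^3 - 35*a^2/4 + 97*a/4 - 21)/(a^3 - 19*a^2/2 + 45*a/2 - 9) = (4*a^2 - 23*a + 28)/(2*(2*a^2 - 13*a + 6))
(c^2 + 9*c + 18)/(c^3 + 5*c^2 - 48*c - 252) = (c + 3)/(c^2 - c - 42)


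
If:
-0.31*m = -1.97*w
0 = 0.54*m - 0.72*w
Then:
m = 0.00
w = 0.00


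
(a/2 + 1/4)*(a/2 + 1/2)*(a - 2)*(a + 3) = a^4/4 + 5*a^3/8 - a^2 - 17*a/8 - 3/4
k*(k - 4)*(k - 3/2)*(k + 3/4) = k^4 - 19*k^3/4 + 15*k^2/8 + 9*k/2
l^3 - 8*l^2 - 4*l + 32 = (l - 8)*(l - 2)*(l + 2)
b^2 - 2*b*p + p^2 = (b - p)^2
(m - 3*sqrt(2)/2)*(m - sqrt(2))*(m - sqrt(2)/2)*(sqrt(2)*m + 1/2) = sqrt(2)*m^4 - 11*m^3/2 + 4*sqrt(2)*m^2 - m/4 - 3*sqrt(2)/4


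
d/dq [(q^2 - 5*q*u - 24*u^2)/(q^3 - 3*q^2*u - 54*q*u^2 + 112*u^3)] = (-q^2 - 6*q*u - 29*u^2)/(q^4 + 10*q^3*u - 3*q^2*u^2 - 140*q*u^3 + 196*u^4)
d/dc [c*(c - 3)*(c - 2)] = 3*c^2 - 10*c + 6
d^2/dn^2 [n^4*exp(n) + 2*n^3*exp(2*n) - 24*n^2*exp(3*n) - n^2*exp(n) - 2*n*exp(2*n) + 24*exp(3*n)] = (n^4 + 8*n^3*exp(n) + 8*n^3 - 216*n^2*exp(2*n) + 24*n^2*exp(n) + 11*n^2 - 288*n*exp(2*n) + 4*n*exp(n) - 4*n + 168*exp(2*n) - 8*exp(n) - 2)*exp(n)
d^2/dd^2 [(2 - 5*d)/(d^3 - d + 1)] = 2*(-(5*d - 2)*(3*d^2 - 1)^2 + (15*d^2 + 3*d*(5*d - 2) - 5)*(d^3 - d + 1))/(d^3 - d + 1)^3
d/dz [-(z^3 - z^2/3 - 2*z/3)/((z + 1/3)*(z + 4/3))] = 3*(-27*z^4 - 90*z^3 - 39*z^2 + 8*z + 8)/(81*z^4 + 270*z^3 + 297*z^2 + 120*z + 16)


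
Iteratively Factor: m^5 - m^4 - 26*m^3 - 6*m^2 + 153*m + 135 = (m + 3)*(m^4 - 4*m^3 - 14*m^2 + 36*m + 45) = (m - 3)*(m + 3)*(m^3 - m^2 - 17*m - 15) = (m - 5)*(m - 3)*(m + 3)*(m^2 + 4*m + 3) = (m - 5)*(m - 3)*(m + 3)^2*(m + 1)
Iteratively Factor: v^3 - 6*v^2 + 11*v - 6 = (v - 1)*(v^2 - 5*v + 6) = (v - 3)*(v - 1)*(v - 2)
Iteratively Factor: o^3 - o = (o)*(o^2 - 1) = o*(o - 1)*(o + 1)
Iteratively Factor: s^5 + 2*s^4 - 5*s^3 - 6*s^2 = (s + 1)*(s^4 + s^3 - 6*s^2) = s*(s + 1)*(s^3 + s^2 - 6*s) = s*(s - 2)*(s + 1)*(s^2 + 3*s) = s*(s - 2)*(s + 1)*(s + 3)*(s)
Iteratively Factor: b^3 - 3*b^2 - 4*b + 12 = (b - 2)*(b^2 - b - 6) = (b - 2)*(b + 2)*(b - 3)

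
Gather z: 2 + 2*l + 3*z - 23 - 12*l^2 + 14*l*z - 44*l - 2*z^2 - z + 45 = -12*l^2 - 42*l - 2*z^2 + z*(14*l + 2) + 24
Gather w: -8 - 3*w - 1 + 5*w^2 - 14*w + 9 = 5*w^2 - 17*w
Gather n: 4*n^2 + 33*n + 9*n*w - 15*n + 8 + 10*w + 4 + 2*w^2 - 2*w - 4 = 4*n^2 + n*(9*w + 18) + 2*w^2 + 8*w + 8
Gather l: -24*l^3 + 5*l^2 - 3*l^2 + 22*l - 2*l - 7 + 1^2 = -24*l^3 + 2*l^2 + 20*l - 6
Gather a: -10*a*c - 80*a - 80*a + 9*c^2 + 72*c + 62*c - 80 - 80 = a*(-10*c - 160) + 9*c^2 + 134*c - 160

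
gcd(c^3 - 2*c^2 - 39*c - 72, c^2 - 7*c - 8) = c - 8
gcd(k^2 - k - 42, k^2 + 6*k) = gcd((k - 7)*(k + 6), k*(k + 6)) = k + 6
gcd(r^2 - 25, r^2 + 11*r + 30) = r + 5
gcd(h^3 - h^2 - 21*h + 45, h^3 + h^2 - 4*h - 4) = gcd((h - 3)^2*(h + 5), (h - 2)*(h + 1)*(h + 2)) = 1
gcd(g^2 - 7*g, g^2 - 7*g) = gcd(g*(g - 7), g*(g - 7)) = g^2 - 7*g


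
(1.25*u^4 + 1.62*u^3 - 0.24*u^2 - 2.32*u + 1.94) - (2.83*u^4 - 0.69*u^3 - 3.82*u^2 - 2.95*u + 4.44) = -1.58*u^4 + 2.31*u^3 + 3.58*u^2 + 0.63*u - 2.5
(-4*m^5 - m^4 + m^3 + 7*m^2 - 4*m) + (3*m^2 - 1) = -4*m^5 - m^4 + m^3 + 10*m^2 - 4*m - 1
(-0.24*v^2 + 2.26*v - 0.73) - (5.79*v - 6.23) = -0.24*v^2 - 3.53*v + 5.5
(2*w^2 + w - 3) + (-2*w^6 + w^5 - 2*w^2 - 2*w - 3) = -2*w^6 + w^5 - w - 6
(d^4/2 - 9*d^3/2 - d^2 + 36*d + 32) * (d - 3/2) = d^5/2 - 21*d^4/4 + 23*d^3/4 + 75*d^2/2 - 22*d - 48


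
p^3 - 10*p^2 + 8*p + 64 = (p - 8)*(p - 4)*(p + 2)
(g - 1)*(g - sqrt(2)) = g^2 - sqrt(2)*g - g + sqrt(2)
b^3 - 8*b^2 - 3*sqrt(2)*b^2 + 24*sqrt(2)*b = b*(b - 8)*(b - 3*sqrt(2))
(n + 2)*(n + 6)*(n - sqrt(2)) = n^3 - sqrt(2)*n^2 + 8*n^2 - 8*sqrt(2)*n + 12*n - 12*sqrt(2)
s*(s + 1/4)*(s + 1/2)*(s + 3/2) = s^4 + 9*s^3/4 + 5*s^2/4 + 3*s/16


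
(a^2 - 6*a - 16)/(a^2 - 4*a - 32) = (a + 2)/(a + 4)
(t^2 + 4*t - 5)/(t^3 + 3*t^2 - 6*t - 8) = (t^2 + 4*t - 5)/(t^3 + 3*t^2 - 6*t - 8)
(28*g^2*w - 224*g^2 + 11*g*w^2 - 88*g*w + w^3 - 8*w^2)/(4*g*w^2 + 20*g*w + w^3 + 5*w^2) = (7*g*w - 56*g + w^2 - 8*w)/(w*(w + 5))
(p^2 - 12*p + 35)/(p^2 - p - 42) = (p - 5)/(p + 6)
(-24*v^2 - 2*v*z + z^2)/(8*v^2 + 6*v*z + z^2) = (-6*v + z)/(2*v + z)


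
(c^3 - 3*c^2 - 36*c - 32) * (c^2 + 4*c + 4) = c^5 + c^4 - 44*c^3 - 188*c^2 - 272*c - 128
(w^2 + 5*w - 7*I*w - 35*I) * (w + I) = w^3 + 5*w^2 - 6*I*w^2 + 7*w - 30*I*w + 35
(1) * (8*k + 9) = 8*k + 9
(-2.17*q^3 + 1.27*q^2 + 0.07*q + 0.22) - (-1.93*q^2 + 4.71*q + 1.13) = -2.17*q^3 + 3.2*q^2 - 4.64*q - 0.91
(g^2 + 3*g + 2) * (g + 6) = g^3 + 9*g^2 + 20*g + 12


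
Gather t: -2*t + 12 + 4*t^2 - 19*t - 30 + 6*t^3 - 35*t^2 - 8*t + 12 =6*t^3 - 31*t^2 - 29*t - 6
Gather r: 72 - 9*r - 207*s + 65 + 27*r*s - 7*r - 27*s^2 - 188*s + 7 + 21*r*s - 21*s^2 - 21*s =r*(48*s - 16) - 48*s^2 - 416*s + 144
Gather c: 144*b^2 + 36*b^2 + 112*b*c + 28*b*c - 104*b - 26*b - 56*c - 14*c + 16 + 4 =180*b^2 - 130*b + c*(140*b - 70) + 20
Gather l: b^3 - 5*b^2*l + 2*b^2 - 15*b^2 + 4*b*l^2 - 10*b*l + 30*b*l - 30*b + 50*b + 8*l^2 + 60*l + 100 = b^3 - 13*b^2 + 20*b + l^2*(4*b + 8) + l*(-5*b^2 + 20*b + 60) + 100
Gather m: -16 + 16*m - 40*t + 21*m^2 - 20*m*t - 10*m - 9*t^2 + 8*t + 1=21*m^2 + m*(6 - 20*t) - 9*t^2 - 32*t - 15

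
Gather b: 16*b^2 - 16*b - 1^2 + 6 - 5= 16*b^2 - 16*b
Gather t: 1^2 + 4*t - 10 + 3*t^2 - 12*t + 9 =3*t^2 - 8*t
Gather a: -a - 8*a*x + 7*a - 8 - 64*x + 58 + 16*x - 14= a*(6 - 8*x) - 48*x + 36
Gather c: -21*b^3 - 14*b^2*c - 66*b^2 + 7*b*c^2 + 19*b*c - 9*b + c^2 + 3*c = -21*b^3 - 66*b^2 - 9*b + c^2*(7*b + 1) + c*(-14*b^2 + 19*b + 3)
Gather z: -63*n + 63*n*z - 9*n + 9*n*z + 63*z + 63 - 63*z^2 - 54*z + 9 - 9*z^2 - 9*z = 72*n*z - 72*n - 72*z^2 + 72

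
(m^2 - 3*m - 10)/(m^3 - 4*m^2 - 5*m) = (m + 2)/(m*(m + 1))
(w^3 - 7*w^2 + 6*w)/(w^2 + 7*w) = (w^2 - 7*w + 6)/(w + 7)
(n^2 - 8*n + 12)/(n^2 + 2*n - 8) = (n - 6)/(n + 4)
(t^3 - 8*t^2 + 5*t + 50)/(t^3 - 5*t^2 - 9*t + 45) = (t^2 - 3*t - 10)/(t^2 - 9)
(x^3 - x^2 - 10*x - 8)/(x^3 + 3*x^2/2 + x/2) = 2*(x^2 - 2*x - 8)/(x*(2*x + 1))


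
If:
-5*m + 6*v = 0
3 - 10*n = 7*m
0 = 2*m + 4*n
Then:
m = 3/2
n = -3/4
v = 5/4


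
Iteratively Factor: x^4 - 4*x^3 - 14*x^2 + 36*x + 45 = (x - 3)*(x^3 - x^2 - 17*x - 15) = (x - 5)*(x - 3)*(x^2 + 4*x + 3) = (x - 5)*(x - 3)*(x + 1)*(x + 3)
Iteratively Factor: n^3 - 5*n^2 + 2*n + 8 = (n + 1)*(n^2 - 6*n + 8) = (n - 2)*(n + 1)*(n - 4)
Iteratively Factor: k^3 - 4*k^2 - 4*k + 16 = (k - 2)*(k^2 - 2*k - 8) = (k - 4)*(k - 2)*(k + 2)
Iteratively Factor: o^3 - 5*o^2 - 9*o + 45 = (o + 3)*(o^2 - 8*o + 15) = (o - 5)*(o + 3)*(o - 3)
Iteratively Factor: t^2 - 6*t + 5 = (t - 5)*(t - 1)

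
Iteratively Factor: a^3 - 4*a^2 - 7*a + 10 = (a - 5)*(a^2 + a - 2) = (a - 5)*(a - 1)*(a + 2)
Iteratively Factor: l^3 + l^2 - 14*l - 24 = (l + 3)*(l^2 - 2*l - 8) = (l - 4)*(l + 3)*(l + 2)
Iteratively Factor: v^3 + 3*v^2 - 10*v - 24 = (v - 3)*(v^2 + 6*v + 8) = (v - 3)*(v + 4)*(v + 2)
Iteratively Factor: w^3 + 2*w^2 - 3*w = (w)*(w^2 + 2*w - 3) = w*(w - 1)*(w + 3)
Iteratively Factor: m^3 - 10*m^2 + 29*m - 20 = (m - 5)*(m^2 - 5*m + 4) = (m - 5)*(m - 4)*(m - 1)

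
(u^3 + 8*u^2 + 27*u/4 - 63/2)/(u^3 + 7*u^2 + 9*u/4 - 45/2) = (2*u + 7)/(2*u + 5)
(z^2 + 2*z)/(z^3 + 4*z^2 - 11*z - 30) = z/(z^2 + 2*z - 15)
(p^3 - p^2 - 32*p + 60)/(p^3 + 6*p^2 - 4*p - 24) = (p - 5)/(p + 2)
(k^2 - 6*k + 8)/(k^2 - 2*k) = (k - 4)/k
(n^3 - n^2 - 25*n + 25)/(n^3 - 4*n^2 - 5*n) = (n^2 + 4*n - 5)/(n*(n + 1))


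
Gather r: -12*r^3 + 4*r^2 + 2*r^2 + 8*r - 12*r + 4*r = -12*r^3 + 6*r^2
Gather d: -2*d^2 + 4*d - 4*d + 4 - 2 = 2 - 2*d^2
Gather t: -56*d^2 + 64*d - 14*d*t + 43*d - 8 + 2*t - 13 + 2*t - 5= -56*d^2 + 107*d + t*(4 - 14*d) - 26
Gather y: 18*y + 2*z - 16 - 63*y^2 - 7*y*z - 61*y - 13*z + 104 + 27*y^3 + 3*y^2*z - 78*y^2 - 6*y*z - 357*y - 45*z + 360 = 27*y^3 + y^2*(3*z - 141) + y*(-13*z - 400) - 56*z + 448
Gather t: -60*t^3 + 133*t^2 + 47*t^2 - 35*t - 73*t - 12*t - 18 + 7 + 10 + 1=-60*t^3 + 180*t^2 - 120*t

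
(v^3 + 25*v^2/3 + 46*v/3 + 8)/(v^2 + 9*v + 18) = (3*v^2 + 7*v + 4)/(3*(v + 3))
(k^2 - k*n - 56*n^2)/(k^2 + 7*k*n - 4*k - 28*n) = (k - 8*n)/(k - 4)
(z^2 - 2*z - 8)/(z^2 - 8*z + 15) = (z^2 - 2*z - 8)/(z^2 - 8*z + 15)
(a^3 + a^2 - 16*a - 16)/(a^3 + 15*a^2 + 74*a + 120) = (a^2 - 3*a - 4)/(a^2 + 11*a + 30)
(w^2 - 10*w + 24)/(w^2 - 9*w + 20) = (w - 6)/(w - 5)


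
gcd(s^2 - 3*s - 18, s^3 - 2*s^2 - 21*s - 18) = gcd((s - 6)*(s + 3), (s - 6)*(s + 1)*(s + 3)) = s^2 - 3*s - 18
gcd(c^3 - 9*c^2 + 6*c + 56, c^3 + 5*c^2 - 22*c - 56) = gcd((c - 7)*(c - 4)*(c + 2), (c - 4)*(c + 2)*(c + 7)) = c^2 - 2*c - 8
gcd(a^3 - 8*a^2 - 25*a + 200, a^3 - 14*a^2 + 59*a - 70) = a - 5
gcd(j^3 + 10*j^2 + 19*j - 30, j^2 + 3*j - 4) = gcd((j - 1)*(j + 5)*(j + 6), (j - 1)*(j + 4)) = j - 1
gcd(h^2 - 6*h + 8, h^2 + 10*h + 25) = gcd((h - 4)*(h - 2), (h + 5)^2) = 1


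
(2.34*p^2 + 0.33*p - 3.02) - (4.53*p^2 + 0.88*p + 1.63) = -2.19*p^2 - 0.55*p - 4.65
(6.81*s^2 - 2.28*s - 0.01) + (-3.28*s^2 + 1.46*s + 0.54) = 3.53*s^2 - 0.82*s + 0.53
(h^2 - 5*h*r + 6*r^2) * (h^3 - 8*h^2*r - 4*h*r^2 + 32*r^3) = h^5 - 13*h^4*r + 42*h^3*r^2 + 4*h^2*r^3 - 184*h*r^4 + 192*r^5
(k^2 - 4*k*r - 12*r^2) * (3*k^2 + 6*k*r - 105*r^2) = 3*k^4 - 6*k^3*r - 165*k^2*r^2 + 348*k*r^3 + 1260*r^4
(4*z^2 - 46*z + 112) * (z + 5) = 4*z^3 - 26*z^2 - 118*z + 560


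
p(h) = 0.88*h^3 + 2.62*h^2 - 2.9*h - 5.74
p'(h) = 2.64*h^2 + 5.24*h - 2.9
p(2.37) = 13.82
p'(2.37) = 24.35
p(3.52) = 54.90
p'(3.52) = 48.26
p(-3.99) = -8.36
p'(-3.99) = 18.22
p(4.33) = 102.27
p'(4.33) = 69.29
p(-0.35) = -4.44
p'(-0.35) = -4.41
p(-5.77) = -70.83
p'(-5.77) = 54.76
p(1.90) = 4.24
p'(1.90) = 16.59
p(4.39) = 106.47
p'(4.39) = 70.98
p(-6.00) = -84.10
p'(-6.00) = 60.70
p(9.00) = 821.90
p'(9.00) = 258.10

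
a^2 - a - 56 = (a - 8)*(a + 7)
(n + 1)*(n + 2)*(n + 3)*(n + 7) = n^4 + 13*n^3 + 53*n^2 + 83*n + 42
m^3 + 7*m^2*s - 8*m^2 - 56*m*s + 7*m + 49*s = (m - 7)*(m - 1)*(m + 7*s)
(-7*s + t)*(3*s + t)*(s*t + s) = -21*s^3*t - 21*s^3 - 4*s^2*t^2 - 4*s^2*t + s*t^3 + s*t^2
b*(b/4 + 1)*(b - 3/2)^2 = b^4/4 + b^3/4 - 39*b^2/16 + 9*b/4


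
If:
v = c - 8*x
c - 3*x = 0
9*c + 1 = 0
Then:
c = -1/9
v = 5/27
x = -1/27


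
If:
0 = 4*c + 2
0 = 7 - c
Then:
No Solution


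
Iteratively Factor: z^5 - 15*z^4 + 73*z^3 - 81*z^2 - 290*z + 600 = (z + 2)*(z^4 - 17*z^3 + 107*z^2 - 295*z + 300) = (z - 4)*(z + 2)*(z^3 - 13*z^2 + 55*z - 75) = (z - 5)*(z - 4)*(z + 2)*(z^2 - 8*z + 15) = (z - 5)*(z - 4)*(z - 3)*(z + 2)*(z - 5)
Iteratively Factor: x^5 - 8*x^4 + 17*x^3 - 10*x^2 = (x)*(x^4 - 8*x^3 + 17*x^2 - 10*x) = x*(x - 1)*(x^3 - 7*x^2 + 10*x) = x*(x - 5)*(x - 1)*(x^2 - 2*x) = x*(x - 5)*(x - 2)*(x - 1)*(x)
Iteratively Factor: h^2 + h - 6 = (h - 2)*(h + 3)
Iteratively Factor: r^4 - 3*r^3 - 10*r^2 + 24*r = (r)*(r^3 - 3*r^2 - 10*r + 24) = r*(r + 3)*(r^2 - 6*r + 8) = r*(r - 2)*(r + 3)*(r - 4)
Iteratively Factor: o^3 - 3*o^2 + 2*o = (o - 1)*(o^2 - 2*o) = o*(o - 1)*(o - 2)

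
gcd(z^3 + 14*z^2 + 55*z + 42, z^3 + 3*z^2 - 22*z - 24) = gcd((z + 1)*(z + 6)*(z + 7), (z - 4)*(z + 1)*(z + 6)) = z^2 + 7*z + 6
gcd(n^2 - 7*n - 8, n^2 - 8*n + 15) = 1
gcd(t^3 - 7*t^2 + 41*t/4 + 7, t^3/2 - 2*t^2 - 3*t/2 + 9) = 1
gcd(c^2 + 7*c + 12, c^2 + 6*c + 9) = c + 3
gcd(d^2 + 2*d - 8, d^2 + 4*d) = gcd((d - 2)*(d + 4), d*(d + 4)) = d + 4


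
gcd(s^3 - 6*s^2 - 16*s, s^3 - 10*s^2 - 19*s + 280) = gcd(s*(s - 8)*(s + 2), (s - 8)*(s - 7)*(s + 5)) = s - 8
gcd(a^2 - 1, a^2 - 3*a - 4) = a + 1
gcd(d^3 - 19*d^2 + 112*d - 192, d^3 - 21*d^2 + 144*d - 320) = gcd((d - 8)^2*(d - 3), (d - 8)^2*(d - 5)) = d^2 - 16*d + 64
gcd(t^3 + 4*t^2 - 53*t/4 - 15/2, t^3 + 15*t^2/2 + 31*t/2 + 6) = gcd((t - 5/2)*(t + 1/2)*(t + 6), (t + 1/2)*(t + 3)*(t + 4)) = t + 1/2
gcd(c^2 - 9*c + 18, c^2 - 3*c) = c - 3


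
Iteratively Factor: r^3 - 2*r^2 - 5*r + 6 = (r - 1)*(r^2 - r - 6) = (r - 1)*(r + 2)*(r - 3)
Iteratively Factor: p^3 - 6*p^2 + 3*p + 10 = (p + 1)*(p^2 - 7*p + 10) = (p - 5)*(p + 1)*(p - 2)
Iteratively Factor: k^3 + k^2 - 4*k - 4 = (k + 1)*(k^2 - 4) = (k - 2)*(k + 1)*(k + 2)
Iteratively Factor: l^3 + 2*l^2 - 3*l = (l - 1)*(l^2 + 3*l) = (l - 1)*(l + 3)*(l)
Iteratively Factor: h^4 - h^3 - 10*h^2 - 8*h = (h - 4)*(h^3 + 3*h^2 + 2*h) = (h - 4)*(h + 1)*(h^2 + 2*h) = (h - 4)*(h + 1)*(h + 2)*(h)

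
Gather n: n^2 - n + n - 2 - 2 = n^2 - 4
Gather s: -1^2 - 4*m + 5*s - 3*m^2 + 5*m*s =-3*m^2 - 4*m + s*(5*m + 5) - 1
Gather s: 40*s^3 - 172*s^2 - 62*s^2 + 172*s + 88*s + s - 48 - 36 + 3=40*s^3 - 234*s^2 + 261*s - 81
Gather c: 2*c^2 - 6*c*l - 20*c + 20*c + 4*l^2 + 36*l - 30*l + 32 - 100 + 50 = 2*c^2 - 6*c*l + 4*l^2 + 6*l - 18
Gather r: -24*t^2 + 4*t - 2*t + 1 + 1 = -24*t^2 + 2*t + 2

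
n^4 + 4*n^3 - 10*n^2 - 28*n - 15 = (n - 3)*(n + 1)^2*(n + 5)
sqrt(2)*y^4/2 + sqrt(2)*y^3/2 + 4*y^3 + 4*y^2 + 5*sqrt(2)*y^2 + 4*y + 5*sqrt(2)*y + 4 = (y + 1)*(y + sqrt(2))*(y + 2*sqrt(2))*(sqrt(2)*y/2 + 1)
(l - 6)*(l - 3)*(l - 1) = l^3 - 10*l^2 + 27*l - 18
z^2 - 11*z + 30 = (z - 6)*(z - 5)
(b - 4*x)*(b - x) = b^2 - 5*b*x + 4*x^2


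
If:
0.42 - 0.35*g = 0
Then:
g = 1.20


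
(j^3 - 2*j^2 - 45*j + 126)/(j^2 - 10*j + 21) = (j^2 + j - 42)/(j - 7)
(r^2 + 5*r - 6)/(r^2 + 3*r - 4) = (r + 6)/(r + 4)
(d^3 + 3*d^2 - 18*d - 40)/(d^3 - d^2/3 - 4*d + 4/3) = 3*(d^2 + d - 20)/(3*d^2 - 7*d + 2)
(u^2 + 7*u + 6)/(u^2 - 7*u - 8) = (u + 6)/(u - 8)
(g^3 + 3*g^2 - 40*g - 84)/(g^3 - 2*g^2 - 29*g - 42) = (g^2 + g - 42)/(g^2 - 4*g - 21)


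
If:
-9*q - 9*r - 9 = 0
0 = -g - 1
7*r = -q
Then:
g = -1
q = -7/6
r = 1/6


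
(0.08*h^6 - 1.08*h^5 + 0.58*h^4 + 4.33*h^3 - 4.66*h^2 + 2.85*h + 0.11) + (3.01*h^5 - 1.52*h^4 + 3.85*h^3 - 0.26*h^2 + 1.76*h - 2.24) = 0.08*h^6 + 1.93*h^5 - 0.94*h^4 + 8.18*h^3 - 4.92*h^2 + 4.61*h - 2.13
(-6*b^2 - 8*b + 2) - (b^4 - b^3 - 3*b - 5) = -b^4 + b^3 - 6*b^2 - 5*b + 7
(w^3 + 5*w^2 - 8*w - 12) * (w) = w^4 + 5*w^3 - 8*w^2 - 12*w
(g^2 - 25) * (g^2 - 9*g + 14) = g^4 - 9*g^3 - 11*g^2 + 225*g - 350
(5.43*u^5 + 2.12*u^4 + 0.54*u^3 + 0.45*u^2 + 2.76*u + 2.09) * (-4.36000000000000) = -23.6748*u^5 - 9.2432*u^4 - 2.3544*u^3 - 1.962*u^2 - 12.0336*u - 9.1124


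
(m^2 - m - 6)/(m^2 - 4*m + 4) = (m^2 - m - 6)/(m^2 - 4*m + 4)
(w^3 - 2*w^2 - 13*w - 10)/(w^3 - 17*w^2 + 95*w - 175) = (w^2 + 3*w + 2)/(w^2 - 12*w + 35)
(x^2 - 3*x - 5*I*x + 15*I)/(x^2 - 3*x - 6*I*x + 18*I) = (x - 5*I)/(x - 6*I)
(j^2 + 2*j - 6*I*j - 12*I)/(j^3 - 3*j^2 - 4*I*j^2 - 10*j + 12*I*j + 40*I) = (j - 6*I)/(j^2 - j*(5 + 4*I) + 20*I)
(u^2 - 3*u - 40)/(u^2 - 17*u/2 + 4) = 2*(u + 5)/(2*u - 1)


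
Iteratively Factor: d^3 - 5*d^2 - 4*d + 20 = (d + 2)*(d^2 - 7*d + 10) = (d - 2)*(d + 2)*(d - 5)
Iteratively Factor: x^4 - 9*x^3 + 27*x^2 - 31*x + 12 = (x - 1)*(x^3 - 8*x^2 + 19*x - 12) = (x - 3)*(x - 1)*(x^2 - 5*x + 4) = (x - 3)*(x - 1)^2*(x - 4)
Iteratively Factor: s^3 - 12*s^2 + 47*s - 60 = (s - 5)*(s^2 - 7*s + 12) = (s - 5)*(s - 3)*(s - 4)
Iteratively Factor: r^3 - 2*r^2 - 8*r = (r)*(r^2 - 2*r - 8) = r*(r - 4)*(r + 2)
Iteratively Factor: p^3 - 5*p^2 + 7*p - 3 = (p - 1)*(p^2 - 4*p + 3) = (p - 1)^2*(p - 3)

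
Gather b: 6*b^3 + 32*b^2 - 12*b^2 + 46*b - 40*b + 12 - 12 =6*b^3 + 20*b^2 + 6*b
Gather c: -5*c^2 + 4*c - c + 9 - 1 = -5*c^2 + 3*c + 8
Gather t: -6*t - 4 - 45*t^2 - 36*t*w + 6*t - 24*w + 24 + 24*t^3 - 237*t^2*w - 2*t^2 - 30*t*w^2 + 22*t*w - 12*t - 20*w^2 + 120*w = 24*t^3 + t^2*(-237*w - 47) + t*(-30*w^2 - 14*w - 12) - 20*w^2 + 96*w + 20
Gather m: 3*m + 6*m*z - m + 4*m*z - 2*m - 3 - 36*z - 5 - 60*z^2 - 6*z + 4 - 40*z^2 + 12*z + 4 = 10*m*z - 100*z^2 - 30*z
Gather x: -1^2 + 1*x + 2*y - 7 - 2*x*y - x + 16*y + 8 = -2*x*y + 18*y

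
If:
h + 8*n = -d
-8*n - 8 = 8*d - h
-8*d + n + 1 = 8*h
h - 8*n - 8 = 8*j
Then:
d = -56/65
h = 64/65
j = -56/65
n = -1/65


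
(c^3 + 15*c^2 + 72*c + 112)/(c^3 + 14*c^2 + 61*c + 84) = (c + 4)/(c + 3)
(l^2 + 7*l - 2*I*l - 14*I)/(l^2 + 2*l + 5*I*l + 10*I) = (l^2 + l*(7 - 2*I) - 14*I)/(l^2 + l*(2 + 5*I) + 10*I)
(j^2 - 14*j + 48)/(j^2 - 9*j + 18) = (j - 8)/(j - 3)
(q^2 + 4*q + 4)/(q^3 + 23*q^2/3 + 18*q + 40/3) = 3*(q + 2)/(3*q^2 + 17*q + 20)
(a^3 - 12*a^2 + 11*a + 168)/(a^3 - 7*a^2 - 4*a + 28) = (a^2 - 5*a - 24)/(a^2 - 4)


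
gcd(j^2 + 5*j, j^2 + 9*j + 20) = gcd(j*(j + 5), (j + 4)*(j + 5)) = j + 5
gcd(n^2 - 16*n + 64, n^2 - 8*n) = n - 8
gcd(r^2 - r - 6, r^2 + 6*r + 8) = r + 2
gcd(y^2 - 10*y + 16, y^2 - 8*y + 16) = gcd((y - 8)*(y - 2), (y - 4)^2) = 1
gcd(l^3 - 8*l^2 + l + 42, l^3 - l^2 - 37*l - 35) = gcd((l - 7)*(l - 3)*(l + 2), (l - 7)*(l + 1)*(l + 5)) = l - 7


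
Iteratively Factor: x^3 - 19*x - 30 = (x + 3)*(x^2 - 3*x - 10) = (x + 2)*(x + 3)*(x - 5)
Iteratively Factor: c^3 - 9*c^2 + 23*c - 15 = (c - 5)*(c^2 - 4*c + 3) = (c - 5)*(c - 3)*(c - 1)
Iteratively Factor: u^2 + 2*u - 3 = (u + 3)*(u - 1)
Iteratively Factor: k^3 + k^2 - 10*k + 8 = (k - 2)*(k^2 + 3*k - 4) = (k - 2)*(k - 1)*(k + 4)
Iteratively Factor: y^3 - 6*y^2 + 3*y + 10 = (y - 2)*(y^2 - 4*y - 5) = (y - 2)*(y + 1)*(y - 5)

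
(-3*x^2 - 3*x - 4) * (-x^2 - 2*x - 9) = 3*x^4 + 9*x^3 + 37*x^2 + 35*x + 36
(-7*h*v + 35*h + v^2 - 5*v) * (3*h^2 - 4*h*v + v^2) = -21*h^3*v + 105*h^3 + 31*h^2*v^2 - 155*h^2*v - 11*h*v^3 + 55*h*v^2 + v^4 - 5*v^3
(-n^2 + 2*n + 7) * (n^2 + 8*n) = -n^4 - 6*n^3 + 23*n^2 + 56*n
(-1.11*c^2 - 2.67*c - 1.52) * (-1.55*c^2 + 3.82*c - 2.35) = 1.7205*c^4 - 0.101700000000001*c^3 - 5.2349*c^2 + 0.4681*c + 3.572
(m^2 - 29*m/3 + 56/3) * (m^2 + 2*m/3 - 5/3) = m^4 - 9*m^3 + 95*m^2/9 + 257*m/9 - 280/9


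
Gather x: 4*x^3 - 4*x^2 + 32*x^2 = 4*x^3 + 28*x^2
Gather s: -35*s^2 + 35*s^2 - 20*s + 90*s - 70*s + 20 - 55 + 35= 0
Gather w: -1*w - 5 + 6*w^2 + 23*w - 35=6*w^2 + 22*w - 40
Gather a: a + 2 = a + 2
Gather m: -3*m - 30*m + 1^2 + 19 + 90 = 110 - 33*m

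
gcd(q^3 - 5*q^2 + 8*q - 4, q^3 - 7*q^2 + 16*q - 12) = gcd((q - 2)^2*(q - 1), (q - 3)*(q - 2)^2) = q^2 - 4*q + 4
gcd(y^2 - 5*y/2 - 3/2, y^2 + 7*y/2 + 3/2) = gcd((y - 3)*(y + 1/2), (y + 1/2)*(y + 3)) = y + 1/2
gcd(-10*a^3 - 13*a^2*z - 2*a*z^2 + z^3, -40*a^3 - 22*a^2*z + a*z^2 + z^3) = -10*a^2 - 3*a*z + z^2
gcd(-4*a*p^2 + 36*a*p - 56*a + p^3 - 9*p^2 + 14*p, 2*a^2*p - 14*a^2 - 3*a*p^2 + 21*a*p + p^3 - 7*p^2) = p - 7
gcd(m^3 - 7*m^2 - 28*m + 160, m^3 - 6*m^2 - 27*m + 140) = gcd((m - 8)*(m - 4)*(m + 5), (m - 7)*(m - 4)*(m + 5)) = m^2 + m - 20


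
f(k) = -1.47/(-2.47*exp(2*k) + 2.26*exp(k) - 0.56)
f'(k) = -1.47*(4.94*exp(2*k) - 2.26*exp(k))/(-2.47*exp(2*k) + 2.26*exp(k) - 0.56)^2 = (3.3222 - 7.2618*exp(k))*exp(k)/(2.47*exp(2*k) - 2.26*exp(k) + 0.56)^2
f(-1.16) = 15.60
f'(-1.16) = 36.90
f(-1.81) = 5.74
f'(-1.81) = 5.32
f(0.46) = 0.46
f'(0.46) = -1.28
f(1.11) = 0.09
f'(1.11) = -0.21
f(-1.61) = 7.10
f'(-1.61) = 8.73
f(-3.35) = 3.04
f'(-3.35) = 0.46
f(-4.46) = 2.75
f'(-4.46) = 0.13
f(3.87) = 0.00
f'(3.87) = -0.00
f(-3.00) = 3.24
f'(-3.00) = 0.72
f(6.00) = 0.00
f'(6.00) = 0.00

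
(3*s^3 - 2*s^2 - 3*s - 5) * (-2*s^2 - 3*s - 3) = -6*s^5 - 5*s^4 + 3*s^3 + 25*s^2 + 24*s + 15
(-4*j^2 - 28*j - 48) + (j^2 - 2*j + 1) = -3*j^2 - 30*j - 47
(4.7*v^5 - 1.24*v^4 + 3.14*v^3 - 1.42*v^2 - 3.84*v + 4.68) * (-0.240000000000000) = -1.128*v^5 + 0.2976*v^4 - 0.7536*v^3 + 0.3408*v^2 + 0.9216*v - 1.1232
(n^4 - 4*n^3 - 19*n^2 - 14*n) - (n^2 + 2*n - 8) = n^4 - 4*n^3 - 20*n^2 - 16*n + 8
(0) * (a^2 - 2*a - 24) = 0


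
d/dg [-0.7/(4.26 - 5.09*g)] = -3.563/(5.09*g - 4.26)^2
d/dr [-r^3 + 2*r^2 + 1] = r*(4 - 3*r)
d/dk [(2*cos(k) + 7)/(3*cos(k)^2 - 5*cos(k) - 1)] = (-6*sin(k)^2 + 42*cos(k) - 27)*sin(k)/(-3*cos(k)^2 + 5*cos(k) + 1)^2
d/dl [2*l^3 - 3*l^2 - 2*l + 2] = 6*l^2 - 6*l - 2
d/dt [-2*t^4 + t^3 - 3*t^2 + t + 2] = -8*t^3 + 3*t^2 - 6*t + 1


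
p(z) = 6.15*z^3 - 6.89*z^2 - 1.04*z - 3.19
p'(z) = 18.45*z^2 - 13.78*z - 1.04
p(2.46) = 44.11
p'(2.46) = 76.71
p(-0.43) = -4.51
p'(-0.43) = 8.30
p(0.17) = -3.54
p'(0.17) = -2.85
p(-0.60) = -6.37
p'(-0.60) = 13.87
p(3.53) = 177.80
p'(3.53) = 180.22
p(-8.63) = -4460.18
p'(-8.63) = 1491.98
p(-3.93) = -478.81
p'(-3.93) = 338.07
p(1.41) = -1.11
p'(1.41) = 16.21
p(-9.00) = -5035.27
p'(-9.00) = 1617.43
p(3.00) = 97.73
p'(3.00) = 123.67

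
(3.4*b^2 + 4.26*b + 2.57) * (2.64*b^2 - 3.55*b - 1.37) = 8.976*b^4 - 0.823599999999999*b^3 - 12.9962*b^2 - 14.9597*b - 3.5209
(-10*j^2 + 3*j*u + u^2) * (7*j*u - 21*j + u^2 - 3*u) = -70*j^3*u + 210*j^3 + 11*j^2*u^2 - 33*j^2*u + 10*j*u^3 - 30*j*u^2 + u^4 - 3*u^3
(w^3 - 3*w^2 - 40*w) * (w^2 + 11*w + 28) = w^5 + 8*w^4 - 45*w^3 - 524*w^2 - 1120*w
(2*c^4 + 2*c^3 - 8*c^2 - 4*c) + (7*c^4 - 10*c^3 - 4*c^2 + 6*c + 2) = 9*c^4 - 8*c^3 - 12*c^2 + 2*c + 2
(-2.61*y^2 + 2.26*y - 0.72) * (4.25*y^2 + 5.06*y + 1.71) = -11.0925*y^4 - 3.6016*y^3 + 3.9125*y^2 + 0.2214*y - 1.2312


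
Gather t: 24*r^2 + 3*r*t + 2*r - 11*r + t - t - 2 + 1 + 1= 24*r^2 + 3*r*t - 9*r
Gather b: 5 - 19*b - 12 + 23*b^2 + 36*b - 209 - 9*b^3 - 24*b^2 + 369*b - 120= -9*b^3 - b^2 + 386*b - 336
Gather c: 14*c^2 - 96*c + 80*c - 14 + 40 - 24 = 14*c^2 - 16*c + 2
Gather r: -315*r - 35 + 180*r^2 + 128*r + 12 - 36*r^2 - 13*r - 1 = 144*r^2 - 200*r - 24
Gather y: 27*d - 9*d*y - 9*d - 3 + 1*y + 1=18*d + y*(1 - 9*d) - 2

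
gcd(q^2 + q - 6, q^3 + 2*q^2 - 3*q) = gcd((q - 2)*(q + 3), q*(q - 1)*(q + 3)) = q + 3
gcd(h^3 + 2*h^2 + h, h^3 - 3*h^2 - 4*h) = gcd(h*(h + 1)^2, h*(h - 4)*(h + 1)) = h^2 + h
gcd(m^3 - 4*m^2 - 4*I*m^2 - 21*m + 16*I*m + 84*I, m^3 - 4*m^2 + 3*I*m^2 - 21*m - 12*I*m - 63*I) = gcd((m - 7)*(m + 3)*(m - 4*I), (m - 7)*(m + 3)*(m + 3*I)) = m^2 - 4*m - 21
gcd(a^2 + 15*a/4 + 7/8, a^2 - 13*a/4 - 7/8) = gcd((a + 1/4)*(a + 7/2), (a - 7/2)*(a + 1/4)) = a + 1/4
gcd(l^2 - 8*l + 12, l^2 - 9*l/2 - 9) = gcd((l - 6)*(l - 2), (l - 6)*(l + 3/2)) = l - 6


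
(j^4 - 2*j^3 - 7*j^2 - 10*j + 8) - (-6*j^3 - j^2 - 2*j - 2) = j^4 + 4*j^3 - 6*j^2 - 8*j + 10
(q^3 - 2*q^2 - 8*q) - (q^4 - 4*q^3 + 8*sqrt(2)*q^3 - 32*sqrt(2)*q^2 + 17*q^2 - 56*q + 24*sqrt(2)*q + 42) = -q^4 - 8*sqrt(2)*q^3 + 5*q^3 - 19*q^2 + 32*sqrt(2)*q^2 - 24*sqrt(2)*q + 48*q - 42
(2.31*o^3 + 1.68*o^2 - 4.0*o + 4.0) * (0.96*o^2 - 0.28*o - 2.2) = 2.2176*o^5 + 0.966*o^4 - 9.3924*o^3 + 1.264*o^2 + 7.68*o - 8.8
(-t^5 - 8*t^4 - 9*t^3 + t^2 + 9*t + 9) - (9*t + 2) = -t^5 - 8*t^4 - 9*t^3 + t^2 + 7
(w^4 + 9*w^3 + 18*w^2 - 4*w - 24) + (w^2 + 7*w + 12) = w^4 + 9*w^3 + 19*w^2 + 3*w - 12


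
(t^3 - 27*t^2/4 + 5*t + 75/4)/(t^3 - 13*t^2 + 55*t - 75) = (t + 5/4)/(t - 5)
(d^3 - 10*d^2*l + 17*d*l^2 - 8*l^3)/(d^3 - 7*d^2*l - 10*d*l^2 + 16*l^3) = (d - l)/(d + 2*l)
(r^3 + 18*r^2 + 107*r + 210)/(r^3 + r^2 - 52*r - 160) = (r^2 + 13*r + 42)/(r^2 - 4*r - 32)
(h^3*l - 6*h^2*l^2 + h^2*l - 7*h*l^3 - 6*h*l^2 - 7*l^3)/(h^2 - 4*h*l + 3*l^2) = l*(h^3 - 6*h^2*l + h^2 - 7*h*l^2 - 6*h*l - 7*l^2)/(h^2 - 4*h*l + 3*l^2)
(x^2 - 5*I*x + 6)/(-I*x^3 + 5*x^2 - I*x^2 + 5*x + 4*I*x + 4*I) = (I*x + 6)/(x^2 + x*(1 + 4*I) + 4*I)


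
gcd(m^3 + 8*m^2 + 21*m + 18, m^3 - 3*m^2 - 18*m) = m + 3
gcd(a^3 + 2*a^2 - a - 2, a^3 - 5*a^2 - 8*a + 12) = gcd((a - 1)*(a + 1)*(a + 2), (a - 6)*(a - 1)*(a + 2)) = a^2 + a - 2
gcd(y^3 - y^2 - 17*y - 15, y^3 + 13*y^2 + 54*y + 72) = y + 3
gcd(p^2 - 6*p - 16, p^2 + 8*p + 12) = p + 2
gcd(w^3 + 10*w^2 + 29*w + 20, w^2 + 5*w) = w + 5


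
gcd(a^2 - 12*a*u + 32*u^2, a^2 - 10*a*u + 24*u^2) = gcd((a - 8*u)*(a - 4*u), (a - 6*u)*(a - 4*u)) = -a + 4*u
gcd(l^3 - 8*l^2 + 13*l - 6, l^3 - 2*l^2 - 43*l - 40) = 1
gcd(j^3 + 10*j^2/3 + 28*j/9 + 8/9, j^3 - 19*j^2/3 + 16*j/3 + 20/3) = j + 2/3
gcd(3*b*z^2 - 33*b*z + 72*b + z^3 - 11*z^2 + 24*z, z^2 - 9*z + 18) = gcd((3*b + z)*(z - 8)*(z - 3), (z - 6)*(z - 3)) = z - 3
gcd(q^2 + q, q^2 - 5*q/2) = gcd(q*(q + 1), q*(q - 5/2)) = q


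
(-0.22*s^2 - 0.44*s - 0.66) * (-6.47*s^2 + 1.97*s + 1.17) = 1.4234*s^4 + 2.4134*s^3 + 3.146*s^2 - 1.815*s - 0.7722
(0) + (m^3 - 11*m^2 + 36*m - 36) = m^3 - 11*m^2 + 36*m - 36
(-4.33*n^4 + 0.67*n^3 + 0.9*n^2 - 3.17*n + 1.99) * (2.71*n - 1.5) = -11.7343*n^5 + 8.3107*n^4 + 1.434*n^3 - 9.9407*n^2 + 10.1479*n - 2.985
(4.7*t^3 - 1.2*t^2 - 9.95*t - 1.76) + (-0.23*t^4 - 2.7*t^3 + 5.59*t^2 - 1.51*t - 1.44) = -0.23*t^4 + 2.0*t^3 + 4.39*t^2 - 11.46*t - 3.2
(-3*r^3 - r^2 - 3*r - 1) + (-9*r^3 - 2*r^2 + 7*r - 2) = -12*r^3 - 3*r^2 + 4*r - 3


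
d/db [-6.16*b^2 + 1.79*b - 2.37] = 1.79 - 12.32*b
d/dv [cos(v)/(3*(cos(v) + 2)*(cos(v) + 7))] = (cos(v)^2 - 14)*sin(v)/(3*(cos(v) + 2)^2*(cos(v) + 7)^2)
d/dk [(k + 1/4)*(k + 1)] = 2*k + 5/4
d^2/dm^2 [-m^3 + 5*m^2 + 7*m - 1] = 10 - 6*m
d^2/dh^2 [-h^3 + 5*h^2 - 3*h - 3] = 10 - 6*h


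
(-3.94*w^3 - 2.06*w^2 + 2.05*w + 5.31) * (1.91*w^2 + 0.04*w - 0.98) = -7.5254*w^5 - 4.0922*w^4 + 7.6943*w^3 + 12.2429*w^2 - 1.7966*w - 5.2038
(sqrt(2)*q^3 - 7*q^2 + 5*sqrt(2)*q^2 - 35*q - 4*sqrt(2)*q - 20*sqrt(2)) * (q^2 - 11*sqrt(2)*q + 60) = sqrt(2)*q^5 - 29*q^4 + 5*sqrt(2)*q^4 - 145*q^3 + 133*sqrt(2)*q^3 - 332*q^2 + 665*sqrt(2)*q^2 - 1660*q - 240*sqrt(2)*q - 1200*sqrt(2)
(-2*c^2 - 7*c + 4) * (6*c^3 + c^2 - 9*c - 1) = -12*c^5 - 44*c^4 + 35*c^3 + 69*c^2 - 29*c - 4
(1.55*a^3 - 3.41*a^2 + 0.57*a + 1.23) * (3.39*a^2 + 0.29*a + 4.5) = 5.2545*a^5 - 11.1104*a^4 + 7.9184*a^3 - 11.01*a^2 + 2.9217*a + 5.535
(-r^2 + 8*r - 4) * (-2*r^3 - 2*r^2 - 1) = 2*r^5 - 14*r^4 - 8*r^3 + 9*r^2 - 8*r + 4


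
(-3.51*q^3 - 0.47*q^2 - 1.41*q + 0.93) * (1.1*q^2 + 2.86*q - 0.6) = -3.861*q^5 - 10.5556*q^4 - 0.7892*q^3 - 2.7276*q^2 + 3.5058*q - 0.558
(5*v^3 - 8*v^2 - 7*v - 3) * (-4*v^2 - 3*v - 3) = -20*v^5 + 17*v^4 + 37*v^3 + 57*v^2 + 30*v + 9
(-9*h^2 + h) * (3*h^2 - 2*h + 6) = -27*h^4 + 21*h^3 - 56*h^2 + 6*h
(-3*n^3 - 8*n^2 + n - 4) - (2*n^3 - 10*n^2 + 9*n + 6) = -5*n^3 + 2*n^2 - 8*n - 10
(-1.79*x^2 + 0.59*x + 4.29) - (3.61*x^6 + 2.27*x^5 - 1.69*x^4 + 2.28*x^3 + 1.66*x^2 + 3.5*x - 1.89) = -3.61*x^6 - 2.27*x^5 + 1.69*x^4 - 2.28*x^3 - 3.45*x^2 - 2.91*x + 6.18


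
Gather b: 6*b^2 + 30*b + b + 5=6*b^2 + 31*b + 5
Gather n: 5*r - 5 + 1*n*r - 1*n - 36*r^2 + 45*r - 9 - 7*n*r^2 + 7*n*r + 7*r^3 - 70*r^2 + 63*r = n*(-7*r^2 + 8*r - 1) + 7*r^3 - 106*r^2 + 113*r - 14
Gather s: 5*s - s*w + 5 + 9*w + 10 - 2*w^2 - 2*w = s*(5 - w) - 2*w^2 + 7*w + 15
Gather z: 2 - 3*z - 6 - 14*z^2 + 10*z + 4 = -14*z^2 + 7*z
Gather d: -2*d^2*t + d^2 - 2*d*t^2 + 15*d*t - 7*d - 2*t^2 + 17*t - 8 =d^2*(1 - 2*t) + d*(-2*t^2 + 15*t - 7) - 2*t^2 + 17*t - 8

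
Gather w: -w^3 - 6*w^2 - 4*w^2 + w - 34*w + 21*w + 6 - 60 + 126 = -w^3 - 10*w^2 - 12*w + 72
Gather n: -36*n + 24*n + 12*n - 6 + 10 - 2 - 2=0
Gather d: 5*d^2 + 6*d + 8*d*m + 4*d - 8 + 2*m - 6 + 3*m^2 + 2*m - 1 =5*d^2 + d*(8*m + 10) + 3*m^2 + 4*m - 15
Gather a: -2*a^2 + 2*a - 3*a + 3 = -2*a^2 - a + 3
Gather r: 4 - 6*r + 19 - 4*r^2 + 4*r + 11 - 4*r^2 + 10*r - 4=-8*r^2 + 8*r + 30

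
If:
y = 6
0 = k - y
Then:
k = 6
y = 6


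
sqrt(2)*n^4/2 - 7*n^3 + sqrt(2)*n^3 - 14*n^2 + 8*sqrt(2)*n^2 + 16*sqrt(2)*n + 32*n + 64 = (n - 4*sqrt(2))^2*(n + sqrt(2))*(sqrt(2)*n/2 + sqrt(2))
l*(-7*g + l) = -7*g*l + l^2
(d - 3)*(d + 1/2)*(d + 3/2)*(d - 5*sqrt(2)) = d^4 - 5*sqrt(2)*d^3 - d^3 - 21*d^2/4 + 5*sqrt(2)*d^2 - 9*d/4 + 105*sqrt(2)*d/4 + 45*sqrt(2)/4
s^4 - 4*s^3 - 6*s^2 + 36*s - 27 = (s - 3)^2*(s - 1)*(s + 3)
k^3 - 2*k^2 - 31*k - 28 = (k - 7)*(k + 1)*(k + 4)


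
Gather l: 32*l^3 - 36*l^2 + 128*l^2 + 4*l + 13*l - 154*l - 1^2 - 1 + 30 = 32*l^3 + 92*l^2 - 137*l + 28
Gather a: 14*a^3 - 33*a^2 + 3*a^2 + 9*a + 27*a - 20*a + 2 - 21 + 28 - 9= 14*a^3 - 30*a^2 + 16*a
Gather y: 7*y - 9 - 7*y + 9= 0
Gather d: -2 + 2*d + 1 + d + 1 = 3*d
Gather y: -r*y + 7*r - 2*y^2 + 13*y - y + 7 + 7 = 7*r - 2*y^2 + y*(12 - r) + 14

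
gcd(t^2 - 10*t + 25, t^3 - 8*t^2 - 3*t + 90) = t - 5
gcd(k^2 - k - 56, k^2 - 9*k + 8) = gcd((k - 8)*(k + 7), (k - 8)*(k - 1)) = k - 8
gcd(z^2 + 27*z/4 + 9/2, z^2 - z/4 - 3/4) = z + 3/4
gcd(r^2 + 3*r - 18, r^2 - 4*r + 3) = r - 3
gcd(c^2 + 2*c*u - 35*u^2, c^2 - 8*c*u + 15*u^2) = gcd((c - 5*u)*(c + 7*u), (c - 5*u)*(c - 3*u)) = -c + 5*u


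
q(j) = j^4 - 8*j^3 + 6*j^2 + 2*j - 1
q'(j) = 4*j^3 - 24*j^2 + 12*j + 2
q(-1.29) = 26.35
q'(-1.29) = -62.01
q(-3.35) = 486.34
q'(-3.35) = -457.92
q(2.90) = -69.12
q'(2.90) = -67.48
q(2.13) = -26.24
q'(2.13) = -42.67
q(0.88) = 0.55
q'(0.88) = -3.30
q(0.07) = -0.83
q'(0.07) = 2.72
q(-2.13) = 119.85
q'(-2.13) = -171.10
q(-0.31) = -0.80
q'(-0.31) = -4.15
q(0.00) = -1.00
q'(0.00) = 2.00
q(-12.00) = 35399.00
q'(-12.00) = -10510.00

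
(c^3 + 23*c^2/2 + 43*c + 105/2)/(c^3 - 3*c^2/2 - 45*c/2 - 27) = (2*c^2 + 17*c + 35)/(2*c^2 - 9*c - 18)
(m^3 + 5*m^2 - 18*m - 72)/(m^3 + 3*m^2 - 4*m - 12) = (m^2 + 2*m - 24)/(m^2 - 4)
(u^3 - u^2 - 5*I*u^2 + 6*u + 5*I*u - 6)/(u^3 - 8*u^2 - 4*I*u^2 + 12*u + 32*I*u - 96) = (u^2 + u*(-1 + I) - I)/(u^2 + 2*u*(-4 + I) - 16*I)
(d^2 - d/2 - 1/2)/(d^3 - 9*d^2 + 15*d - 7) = (d + 1/2)/(d^2 - 8*d + 7)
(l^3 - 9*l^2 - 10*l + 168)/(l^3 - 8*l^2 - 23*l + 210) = (l + 4)/(l + 5)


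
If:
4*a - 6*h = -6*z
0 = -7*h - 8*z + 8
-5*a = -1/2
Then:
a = 1/10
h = 128/225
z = 113/225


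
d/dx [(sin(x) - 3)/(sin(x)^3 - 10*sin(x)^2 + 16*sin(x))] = (-2*sin(x)^3 + 19*sin(x)^2 - 60*sin(x) + 48)*cos(x)/((sin(x) - 8)^2*(sin(x) - 2)^2*sin(x)^2)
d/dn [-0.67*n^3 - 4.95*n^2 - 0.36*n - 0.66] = -2.01*n^2 - 9.9*n - 0.36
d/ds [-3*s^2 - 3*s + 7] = -6*s - 3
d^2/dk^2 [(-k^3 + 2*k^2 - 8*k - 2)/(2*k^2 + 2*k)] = (-11*k^3 - 6*k^2 - 6*k - 2)/(k^3*(k^3 + 3*k^2 + 3*k + 1))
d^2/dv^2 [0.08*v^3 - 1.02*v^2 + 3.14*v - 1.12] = 0.48*v - 2.04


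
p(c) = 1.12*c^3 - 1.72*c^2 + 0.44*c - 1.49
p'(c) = 3.36*c^2 - 3.44*c + 0.44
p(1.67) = -0.34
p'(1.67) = 4.07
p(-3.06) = -51.03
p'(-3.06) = 42.43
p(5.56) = 140.29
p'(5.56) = 85.18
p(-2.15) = -21.52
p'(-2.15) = 23.37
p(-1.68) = -12.39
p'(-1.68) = 15.70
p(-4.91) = -177.69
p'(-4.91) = 98.33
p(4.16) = 51.21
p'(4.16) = 44.28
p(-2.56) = -32.68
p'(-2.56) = 31.27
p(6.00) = 181.15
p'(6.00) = 100.76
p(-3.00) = -48.53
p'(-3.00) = 41.00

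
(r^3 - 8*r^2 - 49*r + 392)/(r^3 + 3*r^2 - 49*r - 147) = (r - 8)/(r + 3)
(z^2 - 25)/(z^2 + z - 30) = (z + 5)/(z + 6)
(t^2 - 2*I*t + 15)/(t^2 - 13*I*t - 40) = (t + 3*I)/(t - 8*I)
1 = 1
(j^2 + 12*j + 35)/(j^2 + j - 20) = (j + 7)/(j - 4)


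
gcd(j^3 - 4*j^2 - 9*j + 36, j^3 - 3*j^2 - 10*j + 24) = j^2 - j - 12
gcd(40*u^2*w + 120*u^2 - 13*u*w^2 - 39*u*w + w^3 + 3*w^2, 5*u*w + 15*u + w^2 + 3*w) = w + 3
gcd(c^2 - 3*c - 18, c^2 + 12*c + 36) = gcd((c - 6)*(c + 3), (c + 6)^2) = 1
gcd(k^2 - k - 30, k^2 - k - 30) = k^2 - k - 30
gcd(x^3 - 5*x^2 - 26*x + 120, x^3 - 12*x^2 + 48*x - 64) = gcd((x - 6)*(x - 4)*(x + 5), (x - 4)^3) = x - 4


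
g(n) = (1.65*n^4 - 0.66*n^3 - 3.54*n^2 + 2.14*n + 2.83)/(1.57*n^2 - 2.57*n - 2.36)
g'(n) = (2.57 - 3.14*n)*(1.65*n^4 - 0.66*n^3 - 3.54*n^2 + 2.14*n + 2.83)/(1.57*n^2 - 2.57*n - 2.36)^2 + (6.6*n^3 - 1.98*n^2 - 7.08*n + 2.14)/(1.57*n^2 - 2.57*n - 2.36)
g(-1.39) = 0.22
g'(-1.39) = -1.89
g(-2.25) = 2.63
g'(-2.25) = -3.68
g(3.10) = 22.72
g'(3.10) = -1.05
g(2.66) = 28.06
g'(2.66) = -35.93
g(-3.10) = 6.49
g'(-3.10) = -5.40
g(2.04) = -14.44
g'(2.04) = -85.00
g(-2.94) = 5.65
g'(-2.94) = -5.07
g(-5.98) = 30.58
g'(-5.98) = -11.35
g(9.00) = 99.13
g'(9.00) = 20.09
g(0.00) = -1.20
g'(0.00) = 0.40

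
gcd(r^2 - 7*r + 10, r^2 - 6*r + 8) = r - 2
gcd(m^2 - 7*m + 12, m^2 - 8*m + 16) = m - 4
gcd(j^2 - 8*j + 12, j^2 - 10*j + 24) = j - 6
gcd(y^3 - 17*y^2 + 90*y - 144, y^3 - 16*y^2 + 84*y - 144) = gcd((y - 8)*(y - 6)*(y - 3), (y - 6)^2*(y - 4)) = y - 6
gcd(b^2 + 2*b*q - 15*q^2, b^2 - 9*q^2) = -b + 3*q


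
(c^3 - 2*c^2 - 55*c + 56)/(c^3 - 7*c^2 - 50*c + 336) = (c - 1)/(c - 6)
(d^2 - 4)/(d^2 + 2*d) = (d - 2)/d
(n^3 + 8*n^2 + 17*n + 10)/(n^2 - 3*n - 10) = (n^2 + 6*n + 5)/(n - 5)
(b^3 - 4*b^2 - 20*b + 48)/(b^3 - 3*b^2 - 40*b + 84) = (b^2 - 2*b - 24)/(b^2 - b - 42)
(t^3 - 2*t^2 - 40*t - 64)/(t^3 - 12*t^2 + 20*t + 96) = (t + 4)/(t - 6)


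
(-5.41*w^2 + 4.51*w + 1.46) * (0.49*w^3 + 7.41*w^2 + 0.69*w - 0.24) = -2.6509*w^5 - 37.8782*w^4 + 30.4016*w^3 + 15.2289*w^2 - 0.075*w - 0.3504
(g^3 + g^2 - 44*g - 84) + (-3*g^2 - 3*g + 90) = g^3 - 2*g^2 - 47*g + 6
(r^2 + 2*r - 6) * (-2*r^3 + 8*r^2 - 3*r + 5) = -2*r^5 + 4*r^4 + 25*r^3 - 49*r^2 + 28*r - 30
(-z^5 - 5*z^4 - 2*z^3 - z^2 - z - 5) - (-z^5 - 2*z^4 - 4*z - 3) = -3*z^4 - 2*z^3 - z^2 + 3*z - 2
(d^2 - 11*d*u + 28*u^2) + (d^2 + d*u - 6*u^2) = 2*d^2 - 10*d*u + 22*u^2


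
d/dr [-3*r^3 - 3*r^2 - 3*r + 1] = -9*r^2 - 6*r - 3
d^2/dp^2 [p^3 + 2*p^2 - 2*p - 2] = 6*p + 4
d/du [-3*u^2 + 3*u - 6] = 3 - 6*u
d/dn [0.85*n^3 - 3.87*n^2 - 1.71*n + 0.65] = 2.55*n^2 - 7.74*n - 1.71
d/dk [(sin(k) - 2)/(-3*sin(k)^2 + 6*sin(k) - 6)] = (sin(k)^2 - 4*sin(k) + 2)*cos(k)/(3*(sin(k)^2 - 2*sin(k) + 2)^2)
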